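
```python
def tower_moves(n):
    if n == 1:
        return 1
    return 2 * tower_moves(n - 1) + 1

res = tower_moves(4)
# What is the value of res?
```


tower_moves(4)
= 2 * tower_moves(3) + 1
= 2 * (2 * tower_moves(2) + 1) + 1
= 2 * (2 * (2 * tower_moves(1) + 1) + 1) + 1
Now compute bottom-up:
tower_moves(1) = 1
tower_moves(2) = 2 * 1 + 1 = 3
tower_moves(3) = 2 * 3 + 1 = 7
tower_moves(4) = 2 * 7 + 1 = 15
= 15


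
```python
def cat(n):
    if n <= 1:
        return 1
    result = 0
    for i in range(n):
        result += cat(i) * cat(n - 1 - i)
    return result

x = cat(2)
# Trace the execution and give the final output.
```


cat(2)
= sum of cat(i) * cat(2-1-i) for i in 0..1
  cat(0)*cat(1) = 1*1 = 1
  cat(1)*cat(0) = 1*1 = 1
= 1 + 1
= 2


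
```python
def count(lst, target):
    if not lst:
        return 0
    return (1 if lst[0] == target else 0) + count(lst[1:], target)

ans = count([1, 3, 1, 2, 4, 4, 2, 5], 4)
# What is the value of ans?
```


count([1, 3, 1, 2, 4, 4, 2, 5], 4)
lst[0]=1 != 4: 0 + count([3, 1, 2, 4, 4, 2, 5], 4)
lst[0]=3 != 4: 0 + count([1, 2, 4, 4, 2, 5], 4)
lst[0]=1 != 4: 0 + count([2, 4, 4, 2, 5], 4)
lst[0]=2 != 4: 0 + count([4, 4, 2, 5], 4)
lst[0]=4 == 4: 1 + count([4, 2, 5], 4)
lst[0]=4 == 4: 1 + count([2, 5], 4)
lst[0]=2 != 4: 0 + count([5], 4)
lst[0]=5 != 4: 0 + count([], 4)
= 2


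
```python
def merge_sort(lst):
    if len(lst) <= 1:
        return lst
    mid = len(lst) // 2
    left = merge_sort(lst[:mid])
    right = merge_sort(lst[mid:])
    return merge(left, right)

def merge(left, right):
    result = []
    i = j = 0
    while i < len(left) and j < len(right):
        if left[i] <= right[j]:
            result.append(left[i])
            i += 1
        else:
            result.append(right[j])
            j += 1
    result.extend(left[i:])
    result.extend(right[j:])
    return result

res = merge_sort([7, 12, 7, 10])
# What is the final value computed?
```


merge_sort([7, 12, 7, 10])
Split into [7, 12] and [7, 10]
Left sorted: [7, 12]
Right sorted: [7, 10]
Merge [7, 12] and [7, 10]
= [7, 7, 10, 12]


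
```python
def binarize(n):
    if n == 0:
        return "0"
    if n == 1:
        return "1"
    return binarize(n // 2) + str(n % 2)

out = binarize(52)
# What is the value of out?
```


binarize(52)
= binarize(26) + "0"
= binarize(13) + "0" + "0"
= binarize(6) + "1" + "0" + "0"
= binarize(3) + "0" + "1" + "0" + "0"
= binarize(1) + "1" + "0" + "1" + "0" + "0"
= "1" + "1" + "0" + "1" + "0" + "0"
= "110100"


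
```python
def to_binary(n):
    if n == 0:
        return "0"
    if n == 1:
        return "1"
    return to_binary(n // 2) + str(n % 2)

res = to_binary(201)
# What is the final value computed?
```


to_binary(201)
= to_binary(100) + "1"
= to_binary(50) + "0" + "1"
= to_binary(25) + "0" + "0" + "1"
= to_binary(12) + "1" + "0" + "0" + "1"
= to_binary(6) + "0" + "1" + "0" + "0" + "1"
= to_binary(3) + "0" + "0" + "1" + "0" + "0" + "1"
= to_binary(1) + "1" + "0" + "0" + "1" + "0" + "0" + "1"
= "1" + "1" + "0" + "0" + "1" + "0" + "0" + "1"
= "11001001"


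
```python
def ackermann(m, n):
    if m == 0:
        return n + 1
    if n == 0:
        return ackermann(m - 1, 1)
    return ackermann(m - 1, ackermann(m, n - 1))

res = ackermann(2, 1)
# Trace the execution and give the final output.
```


ackermann(2, 1)
= ackermann(1, ackermann(2, 0))
First compute ackermann(2, 0) = 3
= ackermann(1, 3)
= 5


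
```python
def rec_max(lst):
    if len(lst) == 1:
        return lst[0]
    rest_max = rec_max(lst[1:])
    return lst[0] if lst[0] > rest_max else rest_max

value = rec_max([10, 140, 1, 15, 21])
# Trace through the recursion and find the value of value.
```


rec_max([10, 140, 1, 15, 21])
= compare 10 with rec_max([140, 1, 15, 21])
= compare 140 with rec_max([1, 15, 21])
= compare 1 with rec_max([15, 21])
= compare 15 with rec_max([21])
Base: rec_max([21]) = 21
compare 15 with 21: max = 21
compare 1 with 21: max = 21
compare 140 with 21: max = 140
compare 10 with 140: max = 140
= 140


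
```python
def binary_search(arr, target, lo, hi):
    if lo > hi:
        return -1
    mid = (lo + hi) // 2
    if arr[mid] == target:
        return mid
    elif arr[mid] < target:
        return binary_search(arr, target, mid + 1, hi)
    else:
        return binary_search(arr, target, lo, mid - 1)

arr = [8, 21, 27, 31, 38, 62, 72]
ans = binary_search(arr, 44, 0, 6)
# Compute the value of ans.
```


binary_search(arr, 44, 0, 6)
lo=0, hi=6, mid=3, arr[mid]=31
31 < 44, search right half
lo=4, hi=6, mid=5, arr[mid]=62
62 > 44, search left half
lo=4, hi=4, mid=4, arr[mid]=38
38 < 44, search right half
lo > hi, target not found, return -1
= -1


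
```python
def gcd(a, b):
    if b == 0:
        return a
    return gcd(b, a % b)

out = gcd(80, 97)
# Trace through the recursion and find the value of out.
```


gcd(80, 97)
= gcd(97, 80 % 97) = gcd(97, 80)
= gcd(80, 97 % 80) = gcd(80, 17)
= gcd(17, 80 % 17) = gcd(17, 12)
= gcd(12, 17 % 12) = gcd(12, 5)
= gcd(5, 12 % 5) = gcd(5, 2)
= gcd(2, 5 % 2) = gcd(2, 1)
= gcd(1, 2 % 1) = gcd(1, 0)
b == 0, return a = 1


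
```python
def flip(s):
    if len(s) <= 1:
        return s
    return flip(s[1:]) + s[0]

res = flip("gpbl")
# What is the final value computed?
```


flip("gpbl")
= flip("pbl") + "g"
= flip("bl") + "p" + "g"
= flip("l") + "b" + "p" + "g"
= "l" + "b" + "p" + "g"
= "lbpg"


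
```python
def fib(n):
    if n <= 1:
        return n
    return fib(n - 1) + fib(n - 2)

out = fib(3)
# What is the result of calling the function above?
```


fib(3)
= fib(2) + fib(1)
Computing bottom-up: fib(0)=0, fib(1)=1, fib(2)=1, fib(3)=2
= 2


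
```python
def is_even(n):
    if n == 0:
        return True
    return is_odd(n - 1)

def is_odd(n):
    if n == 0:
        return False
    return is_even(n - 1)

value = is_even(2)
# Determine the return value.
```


is_even(2)
= is_odd(1)
= is_even(0)
n == 0: return True
= True


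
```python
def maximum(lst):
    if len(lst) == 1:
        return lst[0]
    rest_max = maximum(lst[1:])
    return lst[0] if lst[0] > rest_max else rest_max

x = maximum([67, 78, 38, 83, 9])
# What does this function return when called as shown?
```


maximum([67, 78, 38, 83, 9])
= compare 67 with maximum([78, 38, 83, 9])
= compare 78 with maximum([38, 83, 9])
= compare 38 with maximum([83, 9])
= compare 83 with maximum([9])
Base: maximum([9]) = 9
compare 83 with 9: max = 83
compare 38 with 83: max = 83
compare 78 with 83: max = 83
compare 67 with 83: max = 83
= 83


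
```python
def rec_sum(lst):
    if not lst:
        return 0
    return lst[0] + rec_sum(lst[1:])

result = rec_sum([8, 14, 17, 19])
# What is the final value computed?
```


rec_sum([8, 14, 17, 19])
= 8 + rec_sum([14, 17, 19])
= 8 + 14 + rec_sum([17, 19])
= 8 + 14 + 17 + rec_sum([19])
= 8 + 14 + 17 + 19 + rec_sum([])
= 8 + 14 + 17 + 19 + 0
= 58


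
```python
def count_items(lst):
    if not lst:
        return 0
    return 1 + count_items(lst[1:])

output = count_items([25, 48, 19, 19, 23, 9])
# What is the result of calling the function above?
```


count_items([25, 48, 19, 19, 23, 9])
= 1 + count_items([48, 19, 19, 23, 9])
= 1 + 1 + count_items([19, 19, 23, 9])
= 1 + 1 + 1 + count_items([19, 23, 9])
= 1 + 1 + 1 + 1 + count_items([23, 9])
= 1 + 1 + 1 + 1 + 1 + count_items([9])
= 1 + 1 + 1 + 1 + 1 + 1 + count_items([])
= 1 + 1 + 1 + 1 + 1 + 1 + 0
= 6


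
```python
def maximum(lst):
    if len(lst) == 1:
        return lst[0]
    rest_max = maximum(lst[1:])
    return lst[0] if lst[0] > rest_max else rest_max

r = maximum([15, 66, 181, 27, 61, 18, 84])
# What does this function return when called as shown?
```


maximum([15, 66, 181, 27, 61, 18, 84])
= compare 15 with maximum([66, 181, 27, 61, 18, 84])
= compare 66 with maximum([181, 27, 61, 18, 84])
= compare 181 with maximum([27, 61, 18, 84])
= compare 27 with maximum([61, 18, 84])
= compare 61 with maximum([18, 84])
= compare 18 with maximum([84])
Base: maximum([84]) = 84
compare 18 with 84: max = 84
compare 61 with 84: max = 84
compare 27 with 84: max = 84
compare 181 with 84: max = 181
compare 66 with 181: max = 181
compare 15 with 181: max = 181
= 181


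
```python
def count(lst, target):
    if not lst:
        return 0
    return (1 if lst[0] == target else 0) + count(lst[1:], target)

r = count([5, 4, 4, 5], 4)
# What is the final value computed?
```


count([5, 4, 4, 5], 4)
lst[0]=5 != 4: 0 + count([4, 4, 5], 4)
lst[0]=4 == 4: 1 + count([4, 5], 4)
lst[0]=4 == 4: 1 + count([5], 4)
lst[0]=5 != 4: 0 + count([], 4)
= 2


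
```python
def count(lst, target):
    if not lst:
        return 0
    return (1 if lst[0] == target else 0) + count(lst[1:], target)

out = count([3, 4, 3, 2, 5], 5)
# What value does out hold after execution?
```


count([3, 4, 3, 2, 5], 5)
lst[0]=3 != 5: 0 + count([4, 3, 2, 5], 5)
lst[0]=4 != 5: 0 + count([3, 2, 5], 5)
lst[0]=3 != 5: 0 + count([2, 5], 5)
lst[0]=2 != 5: 0 + count([5], 5)
lst[0]=5 == 5: 1 + count([], 5)
= 1


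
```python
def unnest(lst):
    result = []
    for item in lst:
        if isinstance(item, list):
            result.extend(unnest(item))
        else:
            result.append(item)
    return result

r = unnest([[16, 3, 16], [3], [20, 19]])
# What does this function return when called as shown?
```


unnest([[16, 3, 16], [3], [20, 19]])
Processing each element:
  [16, 3, 16] is a list -> unnest recursively -> [16, 3, 16]
  [3] is a list -> unnest recursively -> [3]
  [20, 19] is a list -> unnest recursively -> [20, 19]
= [16, 3, 16, 3, 20, 19]


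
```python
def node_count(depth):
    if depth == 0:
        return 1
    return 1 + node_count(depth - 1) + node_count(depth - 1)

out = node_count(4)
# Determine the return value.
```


node_count(4)
= 1 + node_count(3) + node_count(3)
= 1 + 2 * node_count(3)
node_count(k) = 2^(k+1) - 1
node_count(0) = 1
node_count(1) = 3
node_count(2) = 7
node_count(3) = 15
node_count(4) = 31
node_count(4) = 2^5 - 1 = 31


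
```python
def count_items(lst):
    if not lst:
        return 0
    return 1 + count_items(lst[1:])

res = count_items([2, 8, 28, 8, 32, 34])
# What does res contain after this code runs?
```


count_items([2, 8, 28, 8, 32, 34])
= 1 + count_items([8, 28, 8, 32, 34])
= 1 + 1 + count_items([28, 8, 32, 34])
= 1 + 1 + 1 + count_items([8, 32, 34])
= 1 + 1 + 1 + 1 + count_items([32, 34])
= 1 + 1 + 1 + 1 + 1 + count_items([34])
= 1 + 1 + 1 + 1 + 1 + 1 + count_items([])
= 1 + 1 + 1 + 1 + 1 + 1 + 0
= 6


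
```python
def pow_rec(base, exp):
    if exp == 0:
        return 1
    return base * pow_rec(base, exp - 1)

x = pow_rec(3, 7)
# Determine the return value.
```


pow_rec(3, 7)
= 3 * pow_rec(3, 6)
= 3 * 3 * pow_rec(3, 5)
= 3 * 3 * 3 * pow_rec(3, 4)
= 3 * 3 * 3 * 3 * pow_rec(3, 3)
= 3 * 3 * 3 * 3 * 3 * pow_rec(3, 2)
= 3 * 3 * 3 * 3 * 3 * 3 * pow_rec(3, 1)
= 3 * 3 * 3 * 3 * 3 * 3 * 3 * pow_rec(3, 0)
= 3 * 3 * 3 * 3 * 3 * 3 * 3 * 1
= 2187


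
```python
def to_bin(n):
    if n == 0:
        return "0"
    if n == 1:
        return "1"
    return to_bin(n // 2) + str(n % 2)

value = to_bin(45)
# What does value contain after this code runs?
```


to_bin(45)
= to_bin(22) + "1"
= to_bin(11) + "0" + "1"
= to_bin(5) + "1" + "0" + "1"
= to_bin(2) + "1" + "1" + "0" + "1"
= to_bin(1) + "0" + "1" + "1" + "0" + "1"
= "1" + "0" + "1" + "1" + "0" + "1"
= "101101"


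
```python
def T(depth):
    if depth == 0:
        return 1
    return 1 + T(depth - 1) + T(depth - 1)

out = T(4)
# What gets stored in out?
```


T(4)
= 1 + T(3) + T(3)
= 1 + 2 * T(3)
T(k) = 2^(k+1) - 1
T(0) = 1
T(1) = 3
T(2) = 7
T(3) = 15
T(4) = 31
T(4) = 2^5 - 1 = 31


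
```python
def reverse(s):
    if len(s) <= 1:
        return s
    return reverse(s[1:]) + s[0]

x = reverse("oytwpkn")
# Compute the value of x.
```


reverse("oytwpkn")
= reverse("ytwpkn") + "o"
= reverse("twpkn") + "y" + "o"
= reverse("wpkn") + "t" + "y" + "o"
= reverse("pkn") + "w" + "t" + "y" + "o"
= reverse("kn") + "p" + "w" + "t" + "y" + "o"
= reverse("n") + "k" + "p" + "w" + "t" + "y" + "o"
= "n" + "k" + "p" + "w" + "t" + "y" + "o"
= "nkpwtyo"


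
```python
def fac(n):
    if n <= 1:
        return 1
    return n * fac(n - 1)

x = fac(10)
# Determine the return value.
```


fac(10)
= 10 * fac(9)
= 10 * 9 * fac(8)
= 10 * 9 * 8 * fac(7)
= 10 * 9 * 8 * 7 * fac(6)
= 10 * 9 * 8 * 7 * 6 * fac(5)
= 10 * 9 * 8 * 7 * 6 * 5 * fac(4)
= 10 * 9 * 8 * 7 * 6 * 5 * 4 * fac(3)
= 10 * 9 * 8 * 7 * 6 * 5 * 4 * 3 * fac(2)
= 10 * 9 * 8 * 7 * 6 * 5 * 4 * 3 * 2 * fac(1)
= 10 * 9 * 8 * 7 * 6 * 5 * 4 * 3 * 2 * 1
= 3628800


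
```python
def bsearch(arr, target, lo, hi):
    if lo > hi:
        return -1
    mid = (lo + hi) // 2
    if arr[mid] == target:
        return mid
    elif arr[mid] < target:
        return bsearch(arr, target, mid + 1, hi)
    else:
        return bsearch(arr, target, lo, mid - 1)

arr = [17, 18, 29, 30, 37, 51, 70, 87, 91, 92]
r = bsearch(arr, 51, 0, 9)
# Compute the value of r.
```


bsearch(arr, 51, 0, 9)
lo=0, hi=9, mid=4, arr[mid]=37
37 < 51, search right half
lo=5, hi=9, mid=7, arr[mid]=87
87 > 51, search left half
lo=5, hi=6, mid=5, arr[mid]=51
arr[5] == 51, found at index 5
= 5


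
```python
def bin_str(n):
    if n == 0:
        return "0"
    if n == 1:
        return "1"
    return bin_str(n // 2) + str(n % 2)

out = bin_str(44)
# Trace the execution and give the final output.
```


bin_str(44)
= bin_str(22) + "0"
= bin_str(11) + "0" + "0"
= bin_str(5) + "1" + "0" + "0"
= bin_str(2) + "1" + "1" + "0" + "0"
= bin_str(1) + "0" + "1" + "1" + "0" + "0"
= "1" + "0" + "1" + "1" + "0" + "0"
= "101100"


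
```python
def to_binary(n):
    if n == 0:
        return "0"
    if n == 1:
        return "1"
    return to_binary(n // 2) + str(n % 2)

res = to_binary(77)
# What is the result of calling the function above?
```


to_binary(77)
= to_binary(38) + "1"
= to_binary(19) + "0" + "1"
= to_binary(9) + "1" + "0" + "1"
= to_binary(4) + "1" + "1" + "0" + "1"
= to_binary(2) + "0" + "1" + "1" + "0" + "1"
= to_binary(1) + "0" + "0" + "1" + "1" + "0" + "1"
= "1" + "0" + "0" + "1" + "1" + "0" + "1"
= "1001101"


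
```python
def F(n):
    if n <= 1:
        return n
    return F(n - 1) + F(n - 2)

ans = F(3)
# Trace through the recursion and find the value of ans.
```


F(3)
= F(2) + F(1)
Computing bottom-up: F(0)=0, F(1)=1, F(2)=1, F(3)=2
= 2


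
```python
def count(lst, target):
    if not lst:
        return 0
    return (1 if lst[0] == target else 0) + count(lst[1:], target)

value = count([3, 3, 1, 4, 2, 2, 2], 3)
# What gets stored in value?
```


count([3, 3, 1, 4, 2, 2, 2], 3)
lst[0]=3 == 3: 1 + count([3, 1, 4, 2, 2, 2], 3)
lst[0]=3 == 3: 1 + count([1, 4, 2, 2, 2], 3)
lst[0]=1 != 3: 0 + count([4, 2, 2, 2], 3)
lst[0]=4 != 3: 0 + count([2, 2, 2], 3)
lst[0]=2 != 3: 0 + count([2, 2], 3)
lst[0]=2 != 3: 0 + count([2], 3)
lst[0]=2 != 3: 0 + count([], 3)
= 2


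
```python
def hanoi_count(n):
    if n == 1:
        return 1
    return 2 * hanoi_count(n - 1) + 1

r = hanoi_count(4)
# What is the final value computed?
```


hanoi_count(4)
= 2 * hanoi_count(3) + 1
= 2 * (2 * hanoi_count(2) + 1) + 1
= 2 * (2 * (2 * hanoi_count(1) + 1) + 1) + 1
Now compute bottom-up:
hanoi_count(1) = 1
hanoi_count(2) = 2 * 1 + 1 = 3
hanoi_count(3) = 2 * 3 + 1 = 7
hanoi_count(4) = 2 * 7 + 1 = 15
= 15


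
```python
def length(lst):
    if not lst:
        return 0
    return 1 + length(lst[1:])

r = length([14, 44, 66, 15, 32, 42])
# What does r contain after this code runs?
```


length([14, 44, 66, 15, 32, 42])
= 1 + length([44, 66, 15, 32, 42])
= 1 + 1 + length([66, 15, 32, 42])
= 1 + 1 + 1 + length([15, 32, 42])
= 1 + 1 + 1 + 1 + length([32, 42])
= 1 + 1 + 1 + 1 + 1 + length([42])
= 1 + 1 + 1 + 1 + 1 + 1 + length([])
= 1 + 1 + 1 + 1 + 1 + 1 + 0
= 6


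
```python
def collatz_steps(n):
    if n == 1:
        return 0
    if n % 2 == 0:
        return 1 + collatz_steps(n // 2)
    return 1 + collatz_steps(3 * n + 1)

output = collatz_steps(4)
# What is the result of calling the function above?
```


collatz_steps(4)
4 is even -> collatz_steps(2)
2 is even -> collatz_steps(1)
Reached 1 after 2 steps
= 2


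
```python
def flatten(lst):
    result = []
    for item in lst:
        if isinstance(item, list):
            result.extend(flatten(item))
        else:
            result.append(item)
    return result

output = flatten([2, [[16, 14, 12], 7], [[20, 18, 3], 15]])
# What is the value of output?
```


flatten([2, [[16, 14, 12], 7], [[20, 18, 3], 15]])
Processing each element:
  2 is not a list -> append 2
  [[16, 14, 12], 7] is a list -> flatten recursively -> [16, 14, 12, 7]
  [[20, 18, 3], 15] is a list -> flatten recursively -> [20, 18, 3, 15]
= [2, 16, 14, 12, 7, 20, 18, 3, 15]


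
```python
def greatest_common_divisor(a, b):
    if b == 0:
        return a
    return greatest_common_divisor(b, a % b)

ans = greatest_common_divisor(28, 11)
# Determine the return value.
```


greatest_common_divisor(28, 11)
= greatest_common_divisor(11, 28 % 11) = greatest_common_divisor(11, 6)
= greatest_common_divisor(6, 11 % 6) = greatest_common_divisor(6, 5)
= greatest_common_divisor(5, 6 % 5) = greatest_common_divisor(5, 1)
= greatest_common_divisor(1, 5 % 1) = greatest_common_divisor(1, 0)
b == 0, return a = 1


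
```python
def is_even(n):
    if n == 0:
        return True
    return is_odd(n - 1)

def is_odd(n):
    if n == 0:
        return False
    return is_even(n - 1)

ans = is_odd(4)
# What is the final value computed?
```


is_odd(4)
= is_even(3)
= is_odd(2)
= is_even(1)
= is_odd(0)
n == 0: return False
= False


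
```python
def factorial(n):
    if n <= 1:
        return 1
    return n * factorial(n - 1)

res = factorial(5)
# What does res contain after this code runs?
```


factorial(5)
= 5 * factorial(4)
= 5 * 4 * factorial(3)
= 5 * 4 * 3 * factorial(2)
= 5 * 4 * 3 * 2 * factorial(1)
= 5 * 4 * 3 * 2 * 1
= 120


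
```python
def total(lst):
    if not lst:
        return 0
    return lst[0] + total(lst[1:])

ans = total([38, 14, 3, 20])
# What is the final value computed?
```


total([38, 14, 3, 20])
= 38 + total([14, 3, 20])
= 38 + 14 + total([3, 20])
= 38 + 14 + 3 + total([20])
= 38 + 14 + 3 + 20 + total([])
= 38 + 14 + 3 + 20 + 0
= 75


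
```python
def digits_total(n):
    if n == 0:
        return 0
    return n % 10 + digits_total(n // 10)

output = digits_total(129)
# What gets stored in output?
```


digits_total(129)
= 9 + digits_total(12)
= 9 + 2 + digits_total(1)
= 9 + 2 + 1 + digits_total(0)
= 9 + 2 + 1 + 0
= 12


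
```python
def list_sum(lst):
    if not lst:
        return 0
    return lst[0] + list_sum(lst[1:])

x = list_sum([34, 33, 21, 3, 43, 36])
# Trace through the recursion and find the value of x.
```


list_sum([34, 33, 21, 3, 43, 36])
= 34 + list_sum([33, 21, 3, 43, 36])
= 34 + 33 + list_sum([21, 3, 43, 36])
= 34 + 33 + 21 + list_sum([3, 43, 36])
= 34 + 33 + 21 + 3 + list_sum([43, 36])
= 34 + 33 + 21 + 3 + 43 + list_sum([36])
= 34 + 33 + 21 + 3 + 43 + 36 + list_sum([])
= 34 + 33 + 21 + 3 + 43 + 36 + 0
= 170


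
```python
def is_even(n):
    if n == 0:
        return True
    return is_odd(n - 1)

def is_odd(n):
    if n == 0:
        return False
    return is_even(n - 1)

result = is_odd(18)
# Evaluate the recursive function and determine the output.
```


is_odd(18)
= is_even(17)
= is_odd(16)
= is_even(15)
= is_odd(14)
= is_even(13)
= is_odd(12)
= is_even(11)
= is_odd(10)
= is_even(9)
= is_odd(8)
= is_even(7)
= is_odd(6)
= is_even(5)
= is_odd(4)
= is_even(3)
= is_odd(2)
= is_even(1)
= is_odd(0)
n == 0: return False
= False


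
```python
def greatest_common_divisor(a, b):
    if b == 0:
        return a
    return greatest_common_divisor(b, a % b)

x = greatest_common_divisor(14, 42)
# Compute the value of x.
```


greatest_common_divisor(14, 42)
= greatest_common_divisor(42, 14 % 42) = greatest_common_divisor(42, 14)
= greatest_common_divisor(14, 42 % 14) = greatest_common_divisor(14, 0)
b == 0, return a = 14


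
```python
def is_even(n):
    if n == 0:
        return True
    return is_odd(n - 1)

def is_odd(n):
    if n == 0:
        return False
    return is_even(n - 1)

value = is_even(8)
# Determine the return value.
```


is_even(8)
= is_odd(7)
= is_even(6)
= is_odd(5)
= is_even(4)
= is_odd(3)
= is_even(2)
= is_odd(1)
= is_even(0)
n == 0: return True
= True


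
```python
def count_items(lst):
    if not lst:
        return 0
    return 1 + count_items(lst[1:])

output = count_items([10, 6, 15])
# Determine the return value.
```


count_items([10, 6, 15])
= 1 + count_items([6, 15])
= 1 + 1 + count_items([15])
= 1 + 1 + 1 + count_items([])
= 1 + 1 + 1 + 0
= 3


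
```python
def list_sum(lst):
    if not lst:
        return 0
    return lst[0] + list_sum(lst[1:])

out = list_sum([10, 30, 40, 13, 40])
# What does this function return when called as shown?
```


list_sum([10, 30, 40, 13, 40])
= 10 + list_sum([30, 40, 13, 40])
= 10 + 30 + list_sum([40, 13, 40])
= 10 + 30 + 40 + list_sum([13, 40])
= 10 + 30 + 40 + 13 + list_sum([40])
= 10 + 30 + 40 + 13 + 40 + list_sum([])
= 10 + 30 + 40 + 13 + 40 + 0
= 133


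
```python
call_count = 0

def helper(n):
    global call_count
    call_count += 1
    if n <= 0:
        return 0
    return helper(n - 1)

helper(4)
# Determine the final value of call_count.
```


helper(4) calls helper(3) calls ... calls helper(0)
Total calls: 4 + 1 (for base case) = 5


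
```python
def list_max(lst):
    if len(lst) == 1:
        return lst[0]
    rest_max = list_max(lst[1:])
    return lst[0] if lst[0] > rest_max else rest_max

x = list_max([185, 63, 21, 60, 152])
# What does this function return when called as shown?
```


list_max([185, 63, 21, 60, 152])
= compare 185 with list_max([63, 21, 60, 152])
= compare 63 with list_max([21, 60, 152])
= compare 21 with list_max([60, 152])
= compare 60 with list_max([152])
Base: list_max([152]) = 152
compare 60 with 152: max = 152
compare 21 with 152: max = 152
compare 63 with 152: max = 152
compare 185 with 152: max = 185
= 185


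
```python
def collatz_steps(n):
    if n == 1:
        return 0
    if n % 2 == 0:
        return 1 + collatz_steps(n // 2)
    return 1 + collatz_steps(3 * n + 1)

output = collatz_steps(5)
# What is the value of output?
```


collatz_steps(5)
5 is odd -> 3*5+1 = 16 -> collatz_steps(16)
16 is even -> collatz_steps(8)
8 is even -> collatz_steps(4)
4 is even -> collatz_steps(2)
2 is even -> collatz_steps(1)
Reached 1 after 5 steps
= 5


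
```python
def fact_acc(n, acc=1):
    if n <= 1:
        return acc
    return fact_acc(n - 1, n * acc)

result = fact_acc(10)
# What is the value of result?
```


fact_acc(10, 1)
= fact_acc(9, 10 * 1) = fact_acc(9, 10)
= fact_acc(8, 9 * 10) = fact_acc(8, 90)
= fact_acc(7, 8 * 90) = fact_acc(7, 720)
= fact_acc(6, 7 * 720) = fact_acc(6, 5040)
= fact_acc(5, 6 * 5040) = fact_acc(5, 30240)
= fact_acc(4, 5 * 30240) = fact_acc(4, 151200)
= fact_acc(3, 4 * 151200) = fact_acc(3, 604800)
= fact_acc(2, 3 * 604800) = fact_acc(2, 1814400)
= fact_acc(1, 2 * 1814400) = fact_acc(1, 3628800)
n <= 1, return acc = 3628800


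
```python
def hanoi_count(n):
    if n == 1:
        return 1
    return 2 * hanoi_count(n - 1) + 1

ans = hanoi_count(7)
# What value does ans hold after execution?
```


hanoi_count(7)
= 2 * hanoi_count(6) + 1
= 2 * (2 * hanoi_count(5) + 1) + 1
= 2 * (2 * (2 * hanoi_count(4) + 1) + 1) + 1
= 2 * (2 * (2 * (2 * hanoi_count(3) + 1) + 1) + 1) + 1
= 2 * (2 * (2 * (2 * (2 * hanoi_count(2) + 1) + 1) + 1) + 1) + 1
= 2 * (2 * (2 * (2 * (2 * (2 * hanoi_count(1) + 1) + 1) + 1) + 1) + 1) + 1
Now compute bottom-up:
hanoi_count(1) = 1
hanoi_count(2) = 2 * 1 + 1 = 3
hanoi_count(3) = 2 * 3 + 1 = 7
hanoi_count(4) = 2 * 7 + 1 = 15
hanoi_count(5) = 2 * 15 + 1 = 31
hanoi_count(6) = 2 * 31 + 1 = 63
hanoi_count(7) = 2 * 63 + 1 = 127
= 127


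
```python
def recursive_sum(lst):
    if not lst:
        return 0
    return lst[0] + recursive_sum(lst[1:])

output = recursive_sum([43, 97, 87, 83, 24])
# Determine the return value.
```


recursive_sum([43, 97, 87, 83, 24])
= 43 + recursive_sum([97, 87, 83, 24])
= 43 + 97 + recursive_sum([87, 83, 24])
= 43 + 97 + 87 + recursive_sum([83, 24])
= 43 + 97 + 87 + 83 + recursive_sum([24])
= 43 + 97 + 87 + 83 + 24 + recursive_sum([])
= 43 + 97 + 87 + 83 + 24 + 0
= 334


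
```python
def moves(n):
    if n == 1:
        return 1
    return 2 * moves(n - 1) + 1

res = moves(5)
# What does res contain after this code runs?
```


moves(5)
= 2 * moves(4) + 1
= 2 * (2 * moves(3) + 1) + 1
= 2 * (2 * (2 * moves(2) + 1) + 1) + 1
= 2 * (2 * (2 * (2 * moves(1) + 1) + 1) + 1) + 1
Now compute bottom-up:
moves(1) = 1
moves(2) = 2 * 1 + 1 = 3
moves(3) = 2 * 3 + 1 = 7
moves(4) = 2 * 7 + 1 = 15
moves(5) = 2 * 15 + 1 = 31
= 31


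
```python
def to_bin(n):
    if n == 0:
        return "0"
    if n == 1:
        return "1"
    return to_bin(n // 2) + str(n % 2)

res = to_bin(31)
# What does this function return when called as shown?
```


to_bin(31)
= to_bin(15) + "1"
= to_bin(7) + "1" + "1"
= to_bin(3) + "1" + "1" + "1"
= to_bin(1) + "1" + "1" + "1" + "1"
= "1" + "1" + "1" + "1" + "1"
= "11111"


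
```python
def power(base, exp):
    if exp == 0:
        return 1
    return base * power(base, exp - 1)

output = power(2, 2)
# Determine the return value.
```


power(2, 2)
= 2 * power(2, 1)
= 2 * 2 * power(2, 0)
= 2 * 2 * 1
= 4


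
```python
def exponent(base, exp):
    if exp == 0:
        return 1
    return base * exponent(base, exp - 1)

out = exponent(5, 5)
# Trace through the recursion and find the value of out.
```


exponent(5, 5)
= 5 * exponent(5, 4)
= 5 * 5 * exponent(5, 3)
= 5 * 5 * 5 * exponent(5, 2)
= 5 * 5 * 5 * 5 * exponent(5, 1)
= 5 * 5 * 5 * 5 * 5 * exponent(5, 0)
= 5 * 5 * 5 * 5 * 5 * 1
= 3125


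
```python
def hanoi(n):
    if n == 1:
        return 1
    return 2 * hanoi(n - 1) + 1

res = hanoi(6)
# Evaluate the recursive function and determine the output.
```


hanoi(6)
= 2 * hanoi(5) + 1
= 2 * (2 * hanoi(4) + 1) + 1
= 2 * (2 * (2 * hanoi(3) + 1) + 1) + 1
= 2 * (2 * (2 * (2 * hanoi(2) + 1) + 1) + 1) + 1
= 2 * (2 * (2 * (2 * (2 * hanoi(1) + 1) + 1) + 1) + 1) + 1
Now compute bottom-up:
hanoi(1) = 1
hanoi(2) = 2 * 1 + 1 = 3
hanoi(3) = 2 * 3 + 1 = 7
hanoi(4) = 2 * 7 + 1 = 15
hanoi(5) = 2 * 15 + 1 = 31
hanoi(6) = 2 * 31 + 1 = 63
= 63


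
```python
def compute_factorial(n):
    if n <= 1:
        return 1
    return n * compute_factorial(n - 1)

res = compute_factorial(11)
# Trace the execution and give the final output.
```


compute_factorial(11)
= 11 * compute_factorial(10)
= 11 * 10 * compute_factorial(9)
= 11 * 10 * 9 * compute_factorial(8)
= 11 * 10 * 9 * 8 * compute_factorial(7)
= 11 * 10 * 9 * 8 * 7 * compute_factorial(6)
= 11 * 10 * 9 * 8 * 7 * 6 * compute_factorial(5)
= 11 * 10 * 9 * 8 * 7 * 6 * 5 * compute_factorial(4)
= 11 * 10 * 9 * 8 * 7 * 6 * 5 * 4 * compute_factorial(3)
= 11 * 10 * 9 * 8 * 7 * 6 * 5 * 4 * 3 * compute_factorial(2)
= 11 * 10 * 9 * 8 * 7 * 6 * 5 * 4 * 3 * 2 * compute_factorial(1)
= 11 * 10 * 9 * 8 * 7 * 6 * 5 * 4 * 3 * 2 * 1
= 39916800


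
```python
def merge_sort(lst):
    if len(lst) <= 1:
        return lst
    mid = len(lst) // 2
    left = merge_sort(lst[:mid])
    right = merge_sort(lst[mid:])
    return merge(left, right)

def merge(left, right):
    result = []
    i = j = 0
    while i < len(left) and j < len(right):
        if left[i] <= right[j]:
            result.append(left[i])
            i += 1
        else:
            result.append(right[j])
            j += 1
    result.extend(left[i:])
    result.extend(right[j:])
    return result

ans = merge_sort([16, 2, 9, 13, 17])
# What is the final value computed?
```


merge_sort([16, 2, 9, 13, 17])
Split into [16, 2] and [9, 13, 17]
Left sorted: [2, 16]
Right sorted: [9, 13, 17]
Merge [2, 16] and [9, 13, 17]
= [2, 9, 13, 16, 17]


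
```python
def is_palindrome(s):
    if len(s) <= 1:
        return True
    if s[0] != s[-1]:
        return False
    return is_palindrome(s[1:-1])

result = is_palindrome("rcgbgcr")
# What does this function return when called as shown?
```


is_palindrome("rcgbgcr")
"rcgbgcr": s[0]='r' == s[-1]='r' -> is_palindrome("cgbgc")
"cgbgc": s[0]='c' == s[-1]='c' -> is_palindrome("gbg")
"gbg": s[0]='g' == s[-1]='g' -> is_palindrome("b")
"b": len <= 1 -> True
= True


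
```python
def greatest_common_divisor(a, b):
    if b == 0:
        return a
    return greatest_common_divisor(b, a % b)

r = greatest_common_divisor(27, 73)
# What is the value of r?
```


greatest_common_divisor(27, 73)
= greatest_common_divisor(73, 27 % 73) = greatest_common_divisor(73, 27)
= greatest_common_divisor(27, 73 % 27) = greatest_common_divisor(27, 19)
= greatest_common_divisor(19, 27 % 19) = greatest_common_divisor(19, 8)
= greatest_common_divisor(8, 19 % 8) = greatest_common_divisor(8, 3)
= greatest_common_divisor(3, 8 % 3) = greatest_common_divisor(3, 2)
= greatest_common_divisor(2, 3 % 2) = greatest_common_divisor(2, 1)
= greatest_common_divisor(1, 2 % 1) = greatest_common_divisor(1, 0)
b == 0, return a = 1


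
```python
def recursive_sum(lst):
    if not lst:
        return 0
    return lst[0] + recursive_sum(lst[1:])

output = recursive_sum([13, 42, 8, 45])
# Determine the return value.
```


recursive_sum([13, 42, 8, 45])
= 13 + recursive_sum([42, 8, 45])
= 13 + 42 + recursive_sum([8, 45])
= 13 + 42 + 8 + recursive_sum([45])
= 13 + 42 + 8 + 45 + recursive_sum([])
= 13 + 42 + 8 + 45 + 0
= 108


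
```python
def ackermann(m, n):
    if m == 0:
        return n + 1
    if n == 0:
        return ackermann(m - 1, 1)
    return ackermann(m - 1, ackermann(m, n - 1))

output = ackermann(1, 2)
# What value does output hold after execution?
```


ackermann(1, 2)
= ackermann(0, ackermann(1, 1))
First compute ackermann(1, 1) = 3
= ackermann(0, 3)
= 4


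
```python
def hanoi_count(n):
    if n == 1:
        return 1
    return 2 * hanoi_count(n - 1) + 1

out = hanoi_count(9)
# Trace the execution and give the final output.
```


hanoi_count(9)
= 2 * hanoi_count(8) + 1
= 2 * (2 * hanoi_count(7) + 1) + 1
= 2 * (2 * (2 * hanoi_count(6) + 1) + 1) + 1
= 2 * (2 * (2 * (2 * hanoi_count(5) + 1) + 1) + 1) + 1
= 2 * (2 * (2 * (2 * (2 * hanoi_count(4) + 1) + 1) + 1) + 1) + 1
= 2 * (2 * (2 * (2 * (2 * (2 * hanoi_count(3) + 1) + 1) + 1) + 1) + 1) + 1
= 2 * (2 * (2 * (2 * (2 * (2 * (2 * hanoi_count(2) + 1) + 1) + 1) + 1) + 1) + 1) + 1
= 2 * (2 * (2 * (2 * (2 * (2 * (2 * (2 * hanoi_count(1) + 1) + 1) + 1) + 1) + 1) + 1) + 1) + 1
Now compute bottom-up:
hanoi_count(1) = 1
hanoi_count(2) = 2 * 1 + 1 = 3
hanoi_count(3) = 2 * 3 + 1 = 7
hanoi_count(4) = 2 * 7 + 1 = 15
hanoi_count(5) = 2 * 15 + 1 = 31
hanoi_count(6) = 2 * 31 + 1 = 63
hanoi_count(7) = 2 * 63 + 1 = 127
hanoi_count(8) = 2 * 127 + 1 = 255
hanoi_count(9) = 2 * 255 + 1 = 511
= 511


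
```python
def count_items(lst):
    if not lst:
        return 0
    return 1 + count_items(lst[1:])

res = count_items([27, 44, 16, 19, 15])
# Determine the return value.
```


count_items([27, 44, 16, 19, 15])
= 1 + count_items([44, 16, 19, 15])
= 1 + 1 + count_items([16, 19, 15])
= 1 + 1 + 1 + count_items([19, 15])
= 1 + 1 + 1 + 1 + count_items([15])
= 1 + 1 + 1 + 1 + 1 + count_items([])
= 1 + 1 + 1 + 1 + 1 + 0
= 5


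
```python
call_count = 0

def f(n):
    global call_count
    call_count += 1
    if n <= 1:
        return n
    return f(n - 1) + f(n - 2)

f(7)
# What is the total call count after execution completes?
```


f(7) calls f(6) and f(5); each non-base call branches into two more.
Let C(k) = total number of calls made by f(k), including the call to f(k) itself.
Base cases: C(0) = 1, C(1) = 1
Recurrence: C(k) = 1 + C(k-1) + C(k-2)
  C(2) = 1 + C(1) + C(0) = 1 + 1 + 1 = 3
  C(3) = 1 + C(2) + C(1) = 1 + 3 + 1 = 5
  C(4) = 1 + C(3) + C(2) = 1 + 5 + 3 = 9
  C(5) = 1 + C(4) + C(3) = 1 + 9 + 5 = 15
  C(6) = 1 + C(5) + C(4) = 1 + 15 + 9 = 25
  C(7) = 1 + C(6) + C(5) = 1 + 25 + 15 = 41
Total calls = C(7) = 41


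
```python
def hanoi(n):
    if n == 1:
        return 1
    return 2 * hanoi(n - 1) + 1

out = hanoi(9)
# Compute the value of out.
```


hanoi(9)
= 2 * hanoi(8) + 1
= 2 * (2 * hanoi(7) + 1) + 1
= 2 * (2 * (2 * hanoi(6) + 1) + 1) + 1
= 2 * (2 * (2 * (2 * hanoi(5) + 1) + 1) + 1) + 1
= 2 * (2 * (2 * (2 * (2 * hanoi(4) + 1) + 1) + 1) + 1) + 1
= 2 * (2 * (2 * (2 * (2 * (2 * hanoi(3) + 1) + 1) + 1) + 1) + 1) + 1
= 2 * (2 * (2 * (2 * (2 * (2 * (2 * hanoi(2) + 1) + 1) + 1) + 1) + 1) + 1) + 1
= 2 * (2 * (2 * (2 * (2 * (2 * (2 * (2 * hanoi(1) + 1) + 1) + 1) + 1) + 1) + 1) + 1) + 1
Now compute bottom-up:
hanoi(1) = 1
hanoi(2) = 2 * 1 + 1 = 3
hanoi(3) = 2 * 3 + 1 = 7
hanoi(4) = 2 * 7 + 1 = 15
hanoi(5) = 2 * 15 + 1 = 31
hanoi(6) = 2 * 31 + 1 = 63
hanoi(7) = 2 * 63 + 1 = 127
hanoi(8) = 2 * 127 + 1 = 255
hanoi(9) = 2 * 255 + 1 = 511
= 511


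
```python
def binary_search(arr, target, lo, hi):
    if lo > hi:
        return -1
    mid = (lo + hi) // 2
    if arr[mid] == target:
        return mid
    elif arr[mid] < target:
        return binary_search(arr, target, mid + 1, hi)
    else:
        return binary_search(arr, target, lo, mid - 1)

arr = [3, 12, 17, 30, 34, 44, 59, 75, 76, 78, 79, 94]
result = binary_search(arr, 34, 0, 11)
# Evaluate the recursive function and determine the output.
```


binary_search(arr, 34, 0, 11)
lo=0, hi=11, mid=5, arr[mid]=44
44 > 34, search left half
lo=0, hi=4, mid=2, arr[mid]=17
17 < 34, search right half
lo=3, hi=4, mid=3, arr[mid]=30
30 < 34, search right half
lo=4, hi=4, mid=4, arr[mid]=34
arr[4] == 34, found at index 4
= 4


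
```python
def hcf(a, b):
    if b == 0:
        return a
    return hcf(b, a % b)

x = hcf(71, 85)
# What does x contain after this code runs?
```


hcf(71, 85)
= hcf(85, 71 % 85) = hcf(85, 71)
= hcf(71, 85 % 71) = hcf(71, 14)
= hcf(14, 71 % 14) = hcf(14, 1)
= hcf(1, 14 % 1) = hcf(1, 0)
b == 0, return a = 1


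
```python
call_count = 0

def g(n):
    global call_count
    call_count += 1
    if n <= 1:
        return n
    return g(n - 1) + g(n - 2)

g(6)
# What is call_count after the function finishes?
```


g(6) calls g(5) and g(4); each non-base call branches into two more.
Let C(k) = total number of calls made by g(k), including the call to g(k) itself.
Base cases: C(0) = 1, C(1) = 1
Recurrence: C(k) = 1 + C(k-1) + C(k-2)
  C(2) = 1 + C(1) + C(0) = 1 + 1 + 1 = 3
  C(3) = 1 + C(2) + C(1) = 1 + 3 + 1 = 5
  C(4) = 1 + C(3) + C(2) = 1 + 5 + 3 = 9
  C(5) = 1 + C(4) + C(3) = 1 + 9 + 5 = 15
  C(6) = 1 + C(5) + C(4) = 1 + 15 + 9 = 25
Total calls = C(6) = 25


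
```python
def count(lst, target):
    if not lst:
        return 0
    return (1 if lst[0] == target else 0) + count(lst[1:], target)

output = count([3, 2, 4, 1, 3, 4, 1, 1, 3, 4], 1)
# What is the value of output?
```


count([3, 2, 4, 1, 3, 4, 1, 1, 3, 4], 1)
lst[0]=3 != 1: 0 + count([2, 4, 1, 3, 4, 1, 1, 3, 4], 1)
lst[0]=2 != 1: 0 + count([4, 1, 3, 4, 1, 1, 3, 4], 1)
lst[0]=4 != 1: 0 + count([1, 3, 4, 1, 1, 3, 4], 1)
lst[0]=1 == 1: 1 + count([3, 4, 1, 1, 3, 4], 1)
lst[0]=3 != 1: 0 + count([4, 1, 1, 3, 4], 1)
lst[0]=4 != 1: 0 + count([1, 1, 3, 4], 1)
lst[0]=1 == 1: 1 + count([1, 3, 4], 1)
lst[0]=1 == 1: 1 + count([3, 4], 1)
lst[0]=3 != 1: 0 + count([4], 1)
lst[0]=4 != 1: 0 + count([], 1)
= 3


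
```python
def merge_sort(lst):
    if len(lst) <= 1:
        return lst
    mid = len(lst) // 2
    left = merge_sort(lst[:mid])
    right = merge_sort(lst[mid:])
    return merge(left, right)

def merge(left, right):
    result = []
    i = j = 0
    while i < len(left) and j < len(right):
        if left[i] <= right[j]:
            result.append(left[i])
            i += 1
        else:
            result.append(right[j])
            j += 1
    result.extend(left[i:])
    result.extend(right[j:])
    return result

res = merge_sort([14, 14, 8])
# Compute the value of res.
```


merge_sort([14, 14, 8])
Split into [14] and [14, 8]
Left sorted: [14]
Right sorted: [8, 14]
Merge [14] and [8, 14]
= [8, 14, 14]


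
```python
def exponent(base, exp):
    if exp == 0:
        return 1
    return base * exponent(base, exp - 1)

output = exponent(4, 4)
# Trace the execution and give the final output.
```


exponent(4, 4)
= 4 * exponent(4, 3)
= 4 * 4 * exponent(4, 2)
= 4 * 4 * 4 * exponent(4, 1)
= 4 * 4 * 4 * 4 * exponent(4, 0)
= 4 * 4 * 4 * 4 * 1
= 256


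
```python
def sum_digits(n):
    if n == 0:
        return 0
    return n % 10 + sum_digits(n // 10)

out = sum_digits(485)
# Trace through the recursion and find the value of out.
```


sum_digits(485)
= 5 + sum_digits(48)
= 5 + 8 + sum_digits(4)
= 5 + 8 + 4 + sum_digits(0)
= 5 + 8 + 4 + 0
= 17


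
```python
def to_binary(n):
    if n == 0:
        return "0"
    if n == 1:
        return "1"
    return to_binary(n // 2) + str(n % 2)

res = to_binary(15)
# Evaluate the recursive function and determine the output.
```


to_binary(15)
= to_binary(7) + "1"
= to_binary(3) + "1" + "1"
= to_binary(1) + "1" + "1" + "1"
= "1" + "1" + "1" + "1"
= "1111"


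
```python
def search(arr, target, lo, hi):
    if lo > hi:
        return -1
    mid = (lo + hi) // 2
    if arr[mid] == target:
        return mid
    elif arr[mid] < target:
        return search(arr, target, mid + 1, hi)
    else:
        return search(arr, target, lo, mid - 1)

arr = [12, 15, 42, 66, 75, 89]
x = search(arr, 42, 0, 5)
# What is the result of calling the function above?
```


search(arr, 42, 0, 5)
lo=0, hi=5, mid=2, arr[mid]=42
arr[2] == 42, found at index 2
= 2


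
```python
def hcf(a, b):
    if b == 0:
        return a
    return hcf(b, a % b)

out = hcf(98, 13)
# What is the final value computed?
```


hcf(98, 13)
= hcf(13, 98 % 13) = hcf(13, 7)
= hcf(7, 13 % 7) = hcf(7, 6)
= hcf(6, 7 % 6) = hcf(6, 1)
= hcf(1, 6 % 1) = hcf(1, 0)
b == 0, return a = 1


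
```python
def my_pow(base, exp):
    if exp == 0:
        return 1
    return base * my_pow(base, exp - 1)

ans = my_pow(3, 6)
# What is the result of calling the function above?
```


my_pow(3, 6)
= 3 * my_pow(3, 5)
= 3 * 3 * my_pow(3, 4)
= 3 * 3 * 3 * my_pow(3, 3)
= 3 * 3 * 3 * 3 * my_pow(3, 2)
= 3 * 3 * 3 * 3 * 3 * my_pow(3, 1)
= 3 * 3 * 3 * 3 * 3 * 3 * my_pow(3, 0)
= 3 * 3 * 3 * 3 * 3 * 3 * 1
= 729


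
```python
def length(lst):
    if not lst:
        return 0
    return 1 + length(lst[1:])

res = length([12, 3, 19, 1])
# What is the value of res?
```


length([12, 3, 19, 1])
= 1 + length([3, 19, 1])
= 1 + 1 + length([19, 1])
= 1 + 1 + 1 + length([1])
= 1 + 1 + 1 + 1 + length([])
= 1 + 1 + 1 + 1 + 0
= 4


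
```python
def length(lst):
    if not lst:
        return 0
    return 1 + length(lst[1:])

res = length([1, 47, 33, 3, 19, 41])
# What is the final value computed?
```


length([1, 47, 33, 3, 19, 41])
= 1 + length([47, 33, 3, 19, 41])
= 1 + 1 + length([33, 3, 19, 41])
= 1 + 1 + 1 + length([3, 19, 41])
= 1 + 1 + 1 + 1 + length([19, 41])
= 1 + 1 + 1 + 1 + 1 + length([41])
= 1 + 1 + 1 + 1 + 1 + 1 + length([])
= 1 + 1 + 1 + 1 + 1 + 1 + 0
= 6


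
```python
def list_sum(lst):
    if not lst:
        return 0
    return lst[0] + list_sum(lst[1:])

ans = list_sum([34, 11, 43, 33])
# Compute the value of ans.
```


list_sum([34, 11, 43, 33])
= 34 + list_sum([11, 43, 33])
= 34 + 11 + list_sum([43, 33])
= 34 + 11 + 43 + list_sum([33])
= 34 + 11 + 43 + 33 + list_sum([])
= 34 + 11 + 43 + 33 + 0
= 121


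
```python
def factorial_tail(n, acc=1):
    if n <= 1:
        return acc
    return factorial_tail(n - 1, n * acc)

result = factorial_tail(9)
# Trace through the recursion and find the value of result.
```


factorial_tail(9, 1)
= factorial_tail(8, 9 * 1) = factorial_tail(8, 9)
= factorial_tail(7, 8 * 9) = factorial_tail(7, 72)
= factorial_tail(6, 7 * 72) = factorial_tail(6, 504)
= factorial_tail(5, 6 * 504) = factorial_tail(5, 3024)
= factorial_tail(4, 5 * 3024) = factorial_tail(4, 15120)
= factorial_tail(3, 4 * 15120) = factorial_tail(3, 60480)
= factorial_tail(2, 3 * 60480) = factorial_tail(2, 181440)
= factorial_tail(1, 2 * 181440) = factorial_tail(1, 362880)
n <= 1, return acc = 362880


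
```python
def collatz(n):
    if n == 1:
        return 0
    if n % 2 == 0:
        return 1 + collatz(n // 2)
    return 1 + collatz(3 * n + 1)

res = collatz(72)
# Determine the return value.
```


collatz(72)
72 is even -> collatz(36)
36 is even -> collatz(18)
18 is even -> collatz(9)
9 is odd -> 3*9+1 = 28 -> collatz(28)
28 is even -> collatz(14)
14 is even -> collatz(7)
7 is odd -> 3*7+1 = 22 -> collatz(22)
22 is even -> collatz(11)
11 is odd -> 3*11+1 = 34 -> collatz(34)
34 is even -> collatz(17)
17 is odd -> 3*17+1 = 52 -> collatz(52)
52 is even -> collatz(26)
26 is even -> collatz(13)
13 is odd -> 3*13+1 = 40 -> collatz(40)
40 is even -> collatz(20)
20 is even -> collatz(10)
10 is even -> collatz(5)
5 is odd -> 3*5+1 = 16 -> collatz(16)
16 is even -> collatz(8)
8 is even -> collatz(4)
4 is even -> collatz(2)
2 is even -> collatz(1)
Reached 1 after 22 steps
= 22
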